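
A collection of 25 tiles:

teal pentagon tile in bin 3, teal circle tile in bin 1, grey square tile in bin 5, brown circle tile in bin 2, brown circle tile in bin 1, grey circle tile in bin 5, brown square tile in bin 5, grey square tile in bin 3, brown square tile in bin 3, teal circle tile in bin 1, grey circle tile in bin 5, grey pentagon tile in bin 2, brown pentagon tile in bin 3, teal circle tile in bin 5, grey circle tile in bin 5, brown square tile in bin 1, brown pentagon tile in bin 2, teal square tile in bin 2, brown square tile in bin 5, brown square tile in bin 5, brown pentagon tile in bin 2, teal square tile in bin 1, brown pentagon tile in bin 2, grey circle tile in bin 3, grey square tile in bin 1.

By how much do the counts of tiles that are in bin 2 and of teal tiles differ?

tiles in bin 2: 6. teal tiles: 6.
|6 − 6| = 6 − 6 = 0.

0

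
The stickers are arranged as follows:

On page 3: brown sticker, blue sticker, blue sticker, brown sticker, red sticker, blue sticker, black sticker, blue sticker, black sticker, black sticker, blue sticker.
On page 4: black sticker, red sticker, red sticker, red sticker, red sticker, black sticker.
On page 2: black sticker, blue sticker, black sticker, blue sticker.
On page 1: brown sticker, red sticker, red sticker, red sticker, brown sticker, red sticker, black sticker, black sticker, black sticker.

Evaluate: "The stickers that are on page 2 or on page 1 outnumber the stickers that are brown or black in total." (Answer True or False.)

False

stickers on page 2 or on page 1: 13.
stickers that are brown or black: 14.
The claim requires 13 > 14, which does not hold.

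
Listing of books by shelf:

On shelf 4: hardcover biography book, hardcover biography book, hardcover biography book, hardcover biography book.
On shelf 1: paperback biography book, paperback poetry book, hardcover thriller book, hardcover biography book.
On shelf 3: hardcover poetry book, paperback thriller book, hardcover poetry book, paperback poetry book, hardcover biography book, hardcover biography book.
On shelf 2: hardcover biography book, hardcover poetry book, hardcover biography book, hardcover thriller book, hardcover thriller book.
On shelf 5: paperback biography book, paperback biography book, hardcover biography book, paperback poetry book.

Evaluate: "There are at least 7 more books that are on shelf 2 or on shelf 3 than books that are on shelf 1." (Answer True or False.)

|books on shelf 2 or on shelf 3| = 11.
|books on shelf 1| = 4.
The claim requires 11 − 4 = 7 ≥ 7, which holds.

True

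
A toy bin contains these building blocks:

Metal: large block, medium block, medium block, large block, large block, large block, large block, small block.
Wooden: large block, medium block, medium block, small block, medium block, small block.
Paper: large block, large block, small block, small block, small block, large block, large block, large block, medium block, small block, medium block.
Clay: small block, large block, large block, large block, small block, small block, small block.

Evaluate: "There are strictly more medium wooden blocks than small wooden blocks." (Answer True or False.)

True

|medium wooden blocks| = 3.
|small wooden blocks| = 2.
The claim requires 3 > 2, which holds.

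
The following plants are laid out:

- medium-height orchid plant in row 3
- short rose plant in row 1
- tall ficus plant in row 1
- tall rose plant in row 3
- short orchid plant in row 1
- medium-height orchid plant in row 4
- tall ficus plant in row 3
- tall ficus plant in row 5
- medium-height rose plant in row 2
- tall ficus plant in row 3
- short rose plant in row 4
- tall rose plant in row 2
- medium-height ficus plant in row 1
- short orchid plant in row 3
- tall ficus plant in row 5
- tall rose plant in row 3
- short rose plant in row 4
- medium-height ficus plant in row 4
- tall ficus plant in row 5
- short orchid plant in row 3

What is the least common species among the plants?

Counts by species: ficus 8, rose 7, orchid 5.
The minimum is 5, held uniquely by orchid.

orchid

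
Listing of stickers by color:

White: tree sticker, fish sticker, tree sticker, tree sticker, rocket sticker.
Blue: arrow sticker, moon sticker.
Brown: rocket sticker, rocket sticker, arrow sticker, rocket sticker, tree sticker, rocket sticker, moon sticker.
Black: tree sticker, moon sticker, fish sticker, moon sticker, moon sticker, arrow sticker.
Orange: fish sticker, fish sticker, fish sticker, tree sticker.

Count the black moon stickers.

3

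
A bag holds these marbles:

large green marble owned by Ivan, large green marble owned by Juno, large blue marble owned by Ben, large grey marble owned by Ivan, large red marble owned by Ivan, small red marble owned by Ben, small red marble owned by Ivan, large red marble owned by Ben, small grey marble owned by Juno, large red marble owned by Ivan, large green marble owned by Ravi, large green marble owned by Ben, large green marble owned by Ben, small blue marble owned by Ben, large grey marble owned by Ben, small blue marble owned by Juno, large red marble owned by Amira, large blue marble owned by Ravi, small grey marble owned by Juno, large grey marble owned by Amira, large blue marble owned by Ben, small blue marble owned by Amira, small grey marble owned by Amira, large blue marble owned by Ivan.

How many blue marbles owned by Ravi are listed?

1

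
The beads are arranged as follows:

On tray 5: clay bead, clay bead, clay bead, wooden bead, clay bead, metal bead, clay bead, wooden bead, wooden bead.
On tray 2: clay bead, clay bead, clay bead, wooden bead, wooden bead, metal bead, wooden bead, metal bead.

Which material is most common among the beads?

clay

Counts by material: clay 8, wooden 6, metal 3.
The maximum is 8, held uniquely by clay.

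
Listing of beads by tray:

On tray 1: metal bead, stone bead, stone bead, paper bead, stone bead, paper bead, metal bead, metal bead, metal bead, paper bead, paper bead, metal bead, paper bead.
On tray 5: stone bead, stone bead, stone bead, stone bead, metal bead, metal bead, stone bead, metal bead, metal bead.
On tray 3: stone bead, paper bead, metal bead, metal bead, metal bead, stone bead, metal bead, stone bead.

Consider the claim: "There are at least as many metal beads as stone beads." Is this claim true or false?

|metal beads| = 13.
|stone beads| = 11.
The claim requires 13 ≥ 11, which holds.

True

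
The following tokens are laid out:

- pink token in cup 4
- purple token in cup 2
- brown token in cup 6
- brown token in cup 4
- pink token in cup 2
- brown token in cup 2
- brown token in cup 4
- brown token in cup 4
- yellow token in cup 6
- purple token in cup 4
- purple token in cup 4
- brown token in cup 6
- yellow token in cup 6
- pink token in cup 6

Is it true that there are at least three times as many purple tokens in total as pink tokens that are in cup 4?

|purple tokens| = 3.
|pink tokens in cup 4| = 1.
The claim requires 3 ≥ 3 × 1 = 3, which holds.

True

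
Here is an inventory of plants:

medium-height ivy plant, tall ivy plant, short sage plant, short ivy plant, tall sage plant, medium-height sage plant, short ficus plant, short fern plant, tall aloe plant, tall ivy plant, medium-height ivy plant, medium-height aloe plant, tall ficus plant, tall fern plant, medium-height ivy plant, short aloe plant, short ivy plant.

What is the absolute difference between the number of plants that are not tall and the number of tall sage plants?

plants that are not tall: 11. tall sage plants: 1.
|11 − 1| = 11 − 1 = 10.

10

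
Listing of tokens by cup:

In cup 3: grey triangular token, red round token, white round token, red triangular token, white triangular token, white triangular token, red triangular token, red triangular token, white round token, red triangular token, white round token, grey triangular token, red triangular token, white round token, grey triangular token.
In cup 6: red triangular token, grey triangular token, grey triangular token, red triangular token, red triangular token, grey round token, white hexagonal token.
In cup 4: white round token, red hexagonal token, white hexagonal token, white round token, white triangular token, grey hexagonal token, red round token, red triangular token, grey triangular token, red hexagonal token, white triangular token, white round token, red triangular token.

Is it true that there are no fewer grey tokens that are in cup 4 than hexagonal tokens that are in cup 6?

True

There are 2 grey tokens in cup 4.
There is 1 hexagonal token in cup 6.
The claim requires 2 ≥ 1, which holds.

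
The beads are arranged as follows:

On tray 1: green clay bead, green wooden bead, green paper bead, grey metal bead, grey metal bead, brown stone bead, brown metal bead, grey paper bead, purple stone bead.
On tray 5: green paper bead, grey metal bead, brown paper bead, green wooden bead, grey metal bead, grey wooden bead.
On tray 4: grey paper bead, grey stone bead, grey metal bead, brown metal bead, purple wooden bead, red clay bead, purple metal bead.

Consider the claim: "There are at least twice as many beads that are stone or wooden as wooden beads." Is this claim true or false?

False

There are 7 beads that are stone or wooden.
There are 4 wooden beads.
The claim requires 7 ≥ 2 × 4 = 8, which does not hold.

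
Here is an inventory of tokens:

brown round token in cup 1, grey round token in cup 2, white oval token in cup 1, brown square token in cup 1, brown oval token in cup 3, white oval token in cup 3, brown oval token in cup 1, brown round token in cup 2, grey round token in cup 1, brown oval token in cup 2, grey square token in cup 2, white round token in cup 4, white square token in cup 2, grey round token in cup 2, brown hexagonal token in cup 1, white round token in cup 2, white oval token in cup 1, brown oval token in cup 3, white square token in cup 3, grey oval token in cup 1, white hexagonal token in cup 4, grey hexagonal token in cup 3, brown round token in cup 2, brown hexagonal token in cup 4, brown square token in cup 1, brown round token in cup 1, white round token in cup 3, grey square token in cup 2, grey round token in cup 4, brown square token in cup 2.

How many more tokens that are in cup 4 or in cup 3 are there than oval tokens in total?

tokens in cup 4 or in cup 3: 10.
oval tokens: 8.
10 − 8 = 2.

2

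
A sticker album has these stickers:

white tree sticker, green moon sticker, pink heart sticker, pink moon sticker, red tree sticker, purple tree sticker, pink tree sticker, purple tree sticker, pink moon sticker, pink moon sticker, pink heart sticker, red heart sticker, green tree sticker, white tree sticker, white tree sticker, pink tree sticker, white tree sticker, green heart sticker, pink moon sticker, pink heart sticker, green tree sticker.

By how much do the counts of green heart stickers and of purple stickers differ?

green heart stickers: 1. purple stickers: 2.
|1 − 2| = 2 − 1 = 1.

1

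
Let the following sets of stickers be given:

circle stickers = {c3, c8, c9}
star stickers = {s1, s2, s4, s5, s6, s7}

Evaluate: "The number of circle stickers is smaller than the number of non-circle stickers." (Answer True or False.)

True

circle stickers: 3.
non-circle stickers: 6.
The claim requires 3 < 6, which holds.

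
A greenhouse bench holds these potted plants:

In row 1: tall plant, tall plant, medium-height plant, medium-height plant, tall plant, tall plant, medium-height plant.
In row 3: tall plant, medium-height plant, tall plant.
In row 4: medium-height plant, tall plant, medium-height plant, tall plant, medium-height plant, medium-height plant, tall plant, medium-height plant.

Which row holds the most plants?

row 4

Counts by row: row 4→8, row 1→7, row 3→3.
The maximum is 8, held uniquely by row 4.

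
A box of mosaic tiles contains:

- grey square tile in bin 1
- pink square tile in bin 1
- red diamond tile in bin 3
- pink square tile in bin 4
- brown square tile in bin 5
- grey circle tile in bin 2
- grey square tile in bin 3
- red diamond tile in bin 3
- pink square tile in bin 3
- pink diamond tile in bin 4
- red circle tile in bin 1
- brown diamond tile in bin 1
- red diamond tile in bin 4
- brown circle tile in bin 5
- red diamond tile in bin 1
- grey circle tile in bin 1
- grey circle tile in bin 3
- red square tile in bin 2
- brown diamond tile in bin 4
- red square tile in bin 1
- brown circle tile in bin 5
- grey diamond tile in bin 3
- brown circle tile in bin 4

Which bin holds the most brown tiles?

Counts by bin (restricted to brown tiles): bin 5→3, bin 4→2, bin 1→1, bin 3→0, bin 2→0.
The maximum is 3, held uniquely by bin 5.

bin 5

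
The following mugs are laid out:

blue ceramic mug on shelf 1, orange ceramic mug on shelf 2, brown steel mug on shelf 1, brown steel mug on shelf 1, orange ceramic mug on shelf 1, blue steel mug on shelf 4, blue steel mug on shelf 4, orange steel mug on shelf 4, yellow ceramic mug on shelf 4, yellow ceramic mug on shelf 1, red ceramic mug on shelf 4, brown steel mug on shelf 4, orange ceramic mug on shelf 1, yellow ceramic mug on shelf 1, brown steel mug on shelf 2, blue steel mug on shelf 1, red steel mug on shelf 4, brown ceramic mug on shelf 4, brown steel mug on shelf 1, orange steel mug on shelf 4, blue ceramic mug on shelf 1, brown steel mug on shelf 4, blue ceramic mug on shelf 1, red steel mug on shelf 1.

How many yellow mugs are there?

3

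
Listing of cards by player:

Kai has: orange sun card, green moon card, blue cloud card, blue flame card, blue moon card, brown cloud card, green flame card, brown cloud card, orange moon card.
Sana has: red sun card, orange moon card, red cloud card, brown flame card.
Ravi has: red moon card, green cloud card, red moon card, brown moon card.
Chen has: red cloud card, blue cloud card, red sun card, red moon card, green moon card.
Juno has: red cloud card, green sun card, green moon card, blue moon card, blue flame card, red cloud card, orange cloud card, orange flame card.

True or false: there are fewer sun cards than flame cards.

True

|sun cards| = 4.
|flame cards| = 5.
The claim requires 4 < 5, which holds.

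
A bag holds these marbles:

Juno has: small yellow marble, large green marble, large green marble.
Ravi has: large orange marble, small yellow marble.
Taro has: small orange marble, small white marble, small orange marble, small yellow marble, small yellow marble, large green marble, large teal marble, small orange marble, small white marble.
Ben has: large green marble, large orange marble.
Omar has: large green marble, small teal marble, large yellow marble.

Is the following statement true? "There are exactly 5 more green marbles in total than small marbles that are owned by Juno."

green marbles: 5.
small marbles owned by Juno: 1.
The claim requires 5 − 1 (= 4) to equal 5, which does not hold.

False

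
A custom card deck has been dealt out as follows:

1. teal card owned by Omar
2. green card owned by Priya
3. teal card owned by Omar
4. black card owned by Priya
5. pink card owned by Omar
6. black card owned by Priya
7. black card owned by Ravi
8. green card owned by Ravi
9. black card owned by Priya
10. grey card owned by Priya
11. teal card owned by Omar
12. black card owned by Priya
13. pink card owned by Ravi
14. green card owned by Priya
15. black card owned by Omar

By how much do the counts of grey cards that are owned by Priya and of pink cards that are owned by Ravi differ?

0

grey cards owned by Priya: 1. pink cards owned by Ravi: 1.
|1 − 1| = 1 − 1 = 0.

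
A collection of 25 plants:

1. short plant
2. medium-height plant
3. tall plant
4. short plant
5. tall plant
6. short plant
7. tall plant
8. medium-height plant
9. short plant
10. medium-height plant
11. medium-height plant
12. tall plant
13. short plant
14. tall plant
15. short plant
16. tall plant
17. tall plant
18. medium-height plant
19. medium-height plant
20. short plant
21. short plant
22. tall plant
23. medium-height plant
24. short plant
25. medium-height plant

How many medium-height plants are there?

8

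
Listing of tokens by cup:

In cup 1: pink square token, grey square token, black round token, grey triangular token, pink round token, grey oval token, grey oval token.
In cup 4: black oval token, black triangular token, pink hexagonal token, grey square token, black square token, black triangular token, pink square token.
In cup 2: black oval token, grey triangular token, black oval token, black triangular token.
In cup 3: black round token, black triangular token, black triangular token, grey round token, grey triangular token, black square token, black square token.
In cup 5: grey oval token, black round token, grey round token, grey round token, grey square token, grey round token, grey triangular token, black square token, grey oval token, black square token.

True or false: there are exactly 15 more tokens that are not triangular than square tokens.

False

There are 26 tokens that are not triangular.
There are 10 square tokens.
The claim requires 26 − 10 (= 16) to equal 15, which does not hold.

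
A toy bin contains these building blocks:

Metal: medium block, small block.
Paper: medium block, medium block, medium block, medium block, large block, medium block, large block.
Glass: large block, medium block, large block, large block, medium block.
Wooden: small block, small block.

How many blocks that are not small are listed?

Total blocks: 16; with the excluded value: 3; remaining 16 − 3 = 13.

13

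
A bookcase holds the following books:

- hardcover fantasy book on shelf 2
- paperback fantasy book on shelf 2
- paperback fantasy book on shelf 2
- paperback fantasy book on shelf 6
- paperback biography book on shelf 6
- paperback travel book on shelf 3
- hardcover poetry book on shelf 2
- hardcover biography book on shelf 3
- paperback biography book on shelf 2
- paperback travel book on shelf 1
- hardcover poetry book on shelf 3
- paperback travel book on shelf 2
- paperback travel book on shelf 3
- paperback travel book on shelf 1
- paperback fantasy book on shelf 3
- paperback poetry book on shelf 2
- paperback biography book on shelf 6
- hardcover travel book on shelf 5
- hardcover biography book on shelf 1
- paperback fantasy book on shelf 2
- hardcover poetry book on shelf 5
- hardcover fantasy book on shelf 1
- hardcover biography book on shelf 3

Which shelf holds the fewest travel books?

shelf 6

Counts by shelf (restricted to travel books): shelf 1→2, shelf 3→2, shelf 2→1, shelf 5→1, shelf 6→0.
The minimum is 0, held uniquely by shelf 6.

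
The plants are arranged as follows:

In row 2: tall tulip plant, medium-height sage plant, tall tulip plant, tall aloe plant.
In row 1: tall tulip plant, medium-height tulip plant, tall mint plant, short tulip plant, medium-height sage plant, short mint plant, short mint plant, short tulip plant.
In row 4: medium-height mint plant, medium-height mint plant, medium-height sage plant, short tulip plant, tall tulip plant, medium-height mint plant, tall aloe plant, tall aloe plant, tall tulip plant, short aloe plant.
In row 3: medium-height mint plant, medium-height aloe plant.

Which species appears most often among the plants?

Counts by species: tulip 9, mint 7, aloe 5, sage 3.
The maximum is 9, held uniquely by tulip.

tulip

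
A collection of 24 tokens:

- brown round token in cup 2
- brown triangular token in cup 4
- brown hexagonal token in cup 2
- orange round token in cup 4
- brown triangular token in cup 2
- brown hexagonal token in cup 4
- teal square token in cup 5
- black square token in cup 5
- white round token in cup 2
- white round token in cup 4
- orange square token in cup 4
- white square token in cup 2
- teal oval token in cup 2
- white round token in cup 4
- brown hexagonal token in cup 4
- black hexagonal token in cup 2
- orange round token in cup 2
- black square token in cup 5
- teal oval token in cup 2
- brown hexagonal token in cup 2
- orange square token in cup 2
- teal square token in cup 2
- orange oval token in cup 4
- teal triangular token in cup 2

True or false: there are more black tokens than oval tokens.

False

black tokens: 3.
oval tokens: 3.
The claim requires 3 > 3, which does not hold.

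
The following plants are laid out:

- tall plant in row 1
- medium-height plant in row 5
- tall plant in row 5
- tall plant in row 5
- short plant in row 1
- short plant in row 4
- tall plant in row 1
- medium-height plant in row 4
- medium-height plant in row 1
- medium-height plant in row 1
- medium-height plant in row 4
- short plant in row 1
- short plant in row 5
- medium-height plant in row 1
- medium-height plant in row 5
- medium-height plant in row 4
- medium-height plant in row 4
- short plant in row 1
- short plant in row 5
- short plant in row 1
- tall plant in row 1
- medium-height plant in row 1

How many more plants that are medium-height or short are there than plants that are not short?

2

plants that are medium-height or short: 17.
plants that are not short: 15.
17 − 15 = 2.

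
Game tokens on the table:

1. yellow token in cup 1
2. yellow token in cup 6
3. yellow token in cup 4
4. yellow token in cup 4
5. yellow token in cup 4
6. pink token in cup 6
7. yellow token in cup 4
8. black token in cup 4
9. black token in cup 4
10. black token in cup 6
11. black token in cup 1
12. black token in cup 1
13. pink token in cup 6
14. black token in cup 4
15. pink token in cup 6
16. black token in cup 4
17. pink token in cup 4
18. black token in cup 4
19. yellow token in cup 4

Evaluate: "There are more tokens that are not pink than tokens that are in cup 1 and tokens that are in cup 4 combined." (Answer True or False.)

tokens that are not pink: 15.
tokens in cup 1: 3; tokens in cup 4: 11; combined: 3 + 11 = 14.
The claim requires 15 > 14, which holds.

True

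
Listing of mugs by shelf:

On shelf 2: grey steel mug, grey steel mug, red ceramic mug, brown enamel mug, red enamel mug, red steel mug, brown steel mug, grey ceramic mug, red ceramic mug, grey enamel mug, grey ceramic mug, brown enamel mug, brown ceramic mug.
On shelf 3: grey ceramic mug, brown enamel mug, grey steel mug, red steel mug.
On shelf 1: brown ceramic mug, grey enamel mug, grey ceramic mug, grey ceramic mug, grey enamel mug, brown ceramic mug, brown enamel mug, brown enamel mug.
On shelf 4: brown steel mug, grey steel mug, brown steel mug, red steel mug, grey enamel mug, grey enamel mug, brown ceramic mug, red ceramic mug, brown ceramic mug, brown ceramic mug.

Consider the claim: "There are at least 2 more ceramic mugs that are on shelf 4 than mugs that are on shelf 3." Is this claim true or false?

False

ceramic mugs on shelf 4: 4.
mugs on shelf 3: 4.
The claim requires 4 − 4 = 0 ≥ 2, which does not hold.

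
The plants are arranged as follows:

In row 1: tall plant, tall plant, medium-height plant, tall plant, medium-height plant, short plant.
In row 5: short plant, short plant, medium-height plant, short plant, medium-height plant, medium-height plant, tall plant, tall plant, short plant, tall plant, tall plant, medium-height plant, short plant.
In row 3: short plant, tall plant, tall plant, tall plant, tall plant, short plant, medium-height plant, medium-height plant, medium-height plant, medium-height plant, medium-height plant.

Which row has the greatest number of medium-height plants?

row 3

Counts by row (restricted to medium-height plants): row 3→5, row 5→4, row 1→2.
The maximum is 5, held uniquely by row 3.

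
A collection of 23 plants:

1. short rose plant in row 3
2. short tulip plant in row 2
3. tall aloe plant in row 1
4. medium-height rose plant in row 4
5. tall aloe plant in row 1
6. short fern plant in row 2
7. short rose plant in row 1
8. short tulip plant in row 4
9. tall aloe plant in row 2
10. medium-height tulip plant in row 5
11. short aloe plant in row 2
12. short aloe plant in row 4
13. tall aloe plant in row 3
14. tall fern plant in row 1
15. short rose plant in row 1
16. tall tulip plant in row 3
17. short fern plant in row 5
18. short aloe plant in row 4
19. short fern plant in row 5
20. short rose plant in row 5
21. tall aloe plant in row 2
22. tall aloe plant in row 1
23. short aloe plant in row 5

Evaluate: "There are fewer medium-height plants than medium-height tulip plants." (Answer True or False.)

medium-height plants: 2.
medium-height tulip plants: 1.
The claim requires 2 < 1, which does not hold.

False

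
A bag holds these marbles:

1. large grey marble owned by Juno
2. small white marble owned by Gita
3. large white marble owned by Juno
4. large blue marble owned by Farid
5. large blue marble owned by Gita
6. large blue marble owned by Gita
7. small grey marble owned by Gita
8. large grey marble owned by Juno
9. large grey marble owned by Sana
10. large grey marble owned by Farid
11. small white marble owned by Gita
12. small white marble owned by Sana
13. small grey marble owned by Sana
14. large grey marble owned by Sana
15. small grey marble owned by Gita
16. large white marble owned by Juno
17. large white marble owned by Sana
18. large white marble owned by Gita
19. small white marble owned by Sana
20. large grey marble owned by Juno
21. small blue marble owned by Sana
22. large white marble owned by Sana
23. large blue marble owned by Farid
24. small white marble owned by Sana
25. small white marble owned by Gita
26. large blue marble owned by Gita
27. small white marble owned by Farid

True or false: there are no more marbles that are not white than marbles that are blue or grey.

True

marbles that are not white: 15.
marbles that are blue or grey: 15.
The claim requires 15 ≤ 15, which holds.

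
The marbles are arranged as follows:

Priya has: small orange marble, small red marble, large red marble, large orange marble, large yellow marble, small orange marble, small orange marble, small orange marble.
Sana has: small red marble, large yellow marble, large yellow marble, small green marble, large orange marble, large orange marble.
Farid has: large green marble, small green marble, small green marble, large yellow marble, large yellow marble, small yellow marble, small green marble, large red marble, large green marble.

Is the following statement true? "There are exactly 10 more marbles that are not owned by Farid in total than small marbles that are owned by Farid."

True

|marbles that are not owned by Farid| = 14.
|small marbles owned by Farid| = 4.
The claim requires 14 − 4 (= 10) to equal 10, which holds.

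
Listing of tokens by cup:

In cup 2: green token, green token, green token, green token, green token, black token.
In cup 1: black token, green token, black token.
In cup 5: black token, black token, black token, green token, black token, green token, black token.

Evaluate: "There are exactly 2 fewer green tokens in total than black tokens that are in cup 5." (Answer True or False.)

|green tokens| = 8.
|black tokens in cup 5| = 5.
The claim requires 5 − 8 (= -3) to equal 2, which does not hold.

False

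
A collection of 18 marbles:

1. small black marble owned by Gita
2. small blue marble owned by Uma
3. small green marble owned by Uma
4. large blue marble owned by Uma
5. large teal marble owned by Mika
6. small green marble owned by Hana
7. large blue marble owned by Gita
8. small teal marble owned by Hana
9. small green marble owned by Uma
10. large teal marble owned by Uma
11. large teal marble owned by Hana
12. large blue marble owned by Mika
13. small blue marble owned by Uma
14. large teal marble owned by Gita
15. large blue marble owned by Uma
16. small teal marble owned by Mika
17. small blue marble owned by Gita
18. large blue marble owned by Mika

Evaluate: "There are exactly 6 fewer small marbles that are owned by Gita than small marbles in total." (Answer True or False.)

Count of small marbles owned by Gita: 2.
There are 9 small marbles.
The claim requires 9 − 2 (= 7) to equal 6, which does not hold.

False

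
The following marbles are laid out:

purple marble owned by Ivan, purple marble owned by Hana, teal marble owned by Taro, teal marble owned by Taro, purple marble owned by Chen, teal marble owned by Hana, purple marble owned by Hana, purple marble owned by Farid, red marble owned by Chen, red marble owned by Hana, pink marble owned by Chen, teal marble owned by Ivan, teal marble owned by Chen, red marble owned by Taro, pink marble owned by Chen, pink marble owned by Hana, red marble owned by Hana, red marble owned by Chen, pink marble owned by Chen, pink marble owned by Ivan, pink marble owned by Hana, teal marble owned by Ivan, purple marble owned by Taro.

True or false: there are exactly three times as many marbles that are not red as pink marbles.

There are 18 marbles that are not red.
There are 6 pink marbles.
The claim requires 18 = 3 × 6 = 18, which holds.

True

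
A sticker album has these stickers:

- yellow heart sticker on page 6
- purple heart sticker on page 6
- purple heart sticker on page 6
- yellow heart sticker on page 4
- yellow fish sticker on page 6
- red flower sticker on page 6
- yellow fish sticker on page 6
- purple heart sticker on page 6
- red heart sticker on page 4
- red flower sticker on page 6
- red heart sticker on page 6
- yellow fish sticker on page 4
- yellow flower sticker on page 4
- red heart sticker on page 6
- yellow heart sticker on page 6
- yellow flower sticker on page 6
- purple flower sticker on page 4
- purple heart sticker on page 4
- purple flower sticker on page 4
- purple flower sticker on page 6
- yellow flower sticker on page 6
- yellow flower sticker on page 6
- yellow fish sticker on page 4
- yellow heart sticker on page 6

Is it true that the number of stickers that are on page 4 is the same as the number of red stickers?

There are 8 stickers on page 4.
There are 5 red stickers.
The claim requires 8 = 5, which does not hold.

False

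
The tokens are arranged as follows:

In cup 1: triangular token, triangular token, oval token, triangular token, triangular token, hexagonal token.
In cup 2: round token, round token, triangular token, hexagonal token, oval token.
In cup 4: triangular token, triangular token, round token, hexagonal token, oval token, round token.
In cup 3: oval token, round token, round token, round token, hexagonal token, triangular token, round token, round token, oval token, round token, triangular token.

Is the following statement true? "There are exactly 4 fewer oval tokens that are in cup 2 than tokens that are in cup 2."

True

oval tokens in cup 2: 1.
tokens in cup 2: 5.
The claim requires 5 − 1 (= 4) to equal 4, which holds.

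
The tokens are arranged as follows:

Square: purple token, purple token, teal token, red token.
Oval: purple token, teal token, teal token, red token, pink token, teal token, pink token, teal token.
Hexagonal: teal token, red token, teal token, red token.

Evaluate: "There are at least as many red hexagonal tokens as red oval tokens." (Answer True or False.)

|red hexagonal tokens| = 2.
|red oval tokens| = 1.
The claim requires 2 ≥ 1, which holds.

True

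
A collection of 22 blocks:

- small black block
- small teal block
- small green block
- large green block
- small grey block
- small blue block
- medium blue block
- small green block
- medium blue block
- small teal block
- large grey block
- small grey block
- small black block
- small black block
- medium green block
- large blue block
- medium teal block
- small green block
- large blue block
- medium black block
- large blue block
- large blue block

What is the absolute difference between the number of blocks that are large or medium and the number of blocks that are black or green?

blocks that are large or medium: 11. blocks that are black or green: 9.
|11 − 9| = 11 − 9 = 2.

2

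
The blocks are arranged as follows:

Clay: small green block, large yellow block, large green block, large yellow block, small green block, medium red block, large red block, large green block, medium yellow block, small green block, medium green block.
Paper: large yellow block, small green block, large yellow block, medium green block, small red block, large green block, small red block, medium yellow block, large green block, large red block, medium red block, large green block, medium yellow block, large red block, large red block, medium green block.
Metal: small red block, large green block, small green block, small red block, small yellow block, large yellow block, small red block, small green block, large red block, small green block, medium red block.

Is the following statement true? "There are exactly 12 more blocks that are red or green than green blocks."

|blocks that are red or green| = 29.
|green blocks| = 16.
The claim requires 29 − 16 (= 13) to equal 12, which does not hold.

False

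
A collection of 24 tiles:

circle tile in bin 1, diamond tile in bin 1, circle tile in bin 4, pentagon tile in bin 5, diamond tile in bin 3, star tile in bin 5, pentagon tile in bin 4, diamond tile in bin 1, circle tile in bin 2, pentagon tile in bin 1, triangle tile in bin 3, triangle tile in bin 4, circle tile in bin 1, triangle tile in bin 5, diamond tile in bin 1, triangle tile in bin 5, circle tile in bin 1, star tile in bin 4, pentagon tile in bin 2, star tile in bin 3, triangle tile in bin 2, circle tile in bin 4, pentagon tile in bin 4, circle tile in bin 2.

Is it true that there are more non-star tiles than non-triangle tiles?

True

There are 21 non-star tiles.
There are 19 non-triangle tiles.
The claim requires 21 > 19, which holds.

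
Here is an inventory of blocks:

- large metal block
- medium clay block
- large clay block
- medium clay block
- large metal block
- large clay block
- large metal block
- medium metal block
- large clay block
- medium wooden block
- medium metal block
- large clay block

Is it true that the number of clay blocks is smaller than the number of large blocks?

|clay blocks| = 6.
|large blocks| = 7.
The claim requires 6 < 7, which holds.

True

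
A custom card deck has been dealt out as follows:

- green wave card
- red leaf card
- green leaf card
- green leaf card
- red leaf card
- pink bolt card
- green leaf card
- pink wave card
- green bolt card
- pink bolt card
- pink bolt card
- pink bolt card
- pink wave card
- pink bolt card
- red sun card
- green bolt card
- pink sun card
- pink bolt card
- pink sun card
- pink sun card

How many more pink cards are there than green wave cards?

10

pink cards: 11.
green wave cards: 1.
11 − 1 = 10.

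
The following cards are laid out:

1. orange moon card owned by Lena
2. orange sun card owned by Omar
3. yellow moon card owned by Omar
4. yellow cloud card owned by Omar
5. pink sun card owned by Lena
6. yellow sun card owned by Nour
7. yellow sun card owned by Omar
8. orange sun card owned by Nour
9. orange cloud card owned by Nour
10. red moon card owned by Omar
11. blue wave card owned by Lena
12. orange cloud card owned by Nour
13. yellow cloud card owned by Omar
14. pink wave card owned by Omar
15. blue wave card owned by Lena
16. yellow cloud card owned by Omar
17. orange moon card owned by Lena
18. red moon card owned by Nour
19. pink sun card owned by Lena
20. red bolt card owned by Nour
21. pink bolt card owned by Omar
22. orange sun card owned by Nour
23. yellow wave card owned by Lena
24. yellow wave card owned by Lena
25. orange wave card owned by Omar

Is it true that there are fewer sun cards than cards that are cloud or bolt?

sun cards: 7.
cards that are cloud or bolt: 7.
The claim requires 7 < 7, which does not hold.

False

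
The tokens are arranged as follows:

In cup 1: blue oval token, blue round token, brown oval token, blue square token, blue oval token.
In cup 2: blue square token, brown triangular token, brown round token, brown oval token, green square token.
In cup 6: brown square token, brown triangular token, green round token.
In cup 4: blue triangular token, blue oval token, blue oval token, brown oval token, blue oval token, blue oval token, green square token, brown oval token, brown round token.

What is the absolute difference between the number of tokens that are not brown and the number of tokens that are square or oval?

tokens that are not brown: 13. tokens that are square or oval: 15.
|13 − 15| = 15 − 13 = 2.

2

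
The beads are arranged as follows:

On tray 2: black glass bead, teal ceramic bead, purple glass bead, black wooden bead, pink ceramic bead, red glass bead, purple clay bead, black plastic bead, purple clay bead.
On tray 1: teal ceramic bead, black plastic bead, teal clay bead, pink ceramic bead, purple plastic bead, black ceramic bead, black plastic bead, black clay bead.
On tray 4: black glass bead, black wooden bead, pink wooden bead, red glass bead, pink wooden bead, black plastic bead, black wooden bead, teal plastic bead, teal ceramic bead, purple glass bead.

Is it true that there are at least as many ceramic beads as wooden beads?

There are 6 ceramic beads.
There are 5 wooden beads.
The claim requires 6 ≥ 5, which holds.

True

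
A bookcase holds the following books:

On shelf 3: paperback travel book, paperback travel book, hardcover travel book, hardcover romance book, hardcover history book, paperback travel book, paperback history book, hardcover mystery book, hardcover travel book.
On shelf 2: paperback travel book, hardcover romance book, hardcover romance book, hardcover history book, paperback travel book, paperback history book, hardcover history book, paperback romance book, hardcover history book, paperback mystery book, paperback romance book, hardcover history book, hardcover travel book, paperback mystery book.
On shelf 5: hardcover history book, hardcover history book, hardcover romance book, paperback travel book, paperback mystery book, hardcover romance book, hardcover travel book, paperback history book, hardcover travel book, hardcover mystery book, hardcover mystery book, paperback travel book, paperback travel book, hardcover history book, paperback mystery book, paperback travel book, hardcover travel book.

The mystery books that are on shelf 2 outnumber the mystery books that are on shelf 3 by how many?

mystery books on shelf 2: 2.
mystery books on shelf 3: 1.
2 − 1 = 1.

1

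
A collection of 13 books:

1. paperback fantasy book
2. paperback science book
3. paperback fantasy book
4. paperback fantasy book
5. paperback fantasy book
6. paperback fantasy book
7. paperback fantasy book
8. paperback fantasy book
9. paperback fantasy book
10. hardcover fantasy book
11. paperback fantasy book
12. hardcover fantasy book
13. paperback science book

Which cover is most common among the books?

paperback

Counts by cover: paperback 11, hardcover 2.
The maximum is 11, held uniquely by paperback.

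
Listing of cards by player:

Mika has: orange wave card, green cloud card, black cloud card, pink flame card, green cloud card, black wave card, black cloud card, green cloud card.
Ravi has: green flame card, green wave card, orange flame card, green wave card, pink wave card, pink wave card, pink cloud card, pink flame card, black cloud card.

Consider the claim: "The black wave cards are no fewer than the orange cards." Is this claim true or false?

black wave cards: 1.
orange cards: 2.
The claim requires 1 ≥ 2, which does not hold.

False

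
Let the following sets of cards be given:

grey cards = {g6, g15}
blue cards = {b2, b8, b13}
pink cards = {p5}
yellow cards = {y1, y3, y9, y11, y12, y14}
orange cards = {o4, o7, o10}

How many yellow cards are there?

6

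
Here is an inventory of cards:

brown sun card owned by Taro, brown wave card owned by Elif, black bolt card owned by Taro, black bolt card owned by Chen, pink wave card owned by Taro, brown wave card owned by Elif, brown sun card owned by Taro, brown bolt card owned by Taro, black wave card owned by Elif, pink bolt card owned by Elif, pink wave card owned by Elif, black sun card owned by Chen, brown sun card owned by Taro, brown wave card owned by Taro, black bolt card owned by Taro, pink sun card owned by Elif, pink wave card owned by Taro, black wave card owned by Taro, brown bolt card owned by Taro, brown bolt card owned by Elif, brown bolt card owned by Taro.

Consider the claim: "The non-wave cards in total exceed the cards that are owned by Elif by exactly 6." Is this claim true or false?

True

non-wave cards: 13.
cards owned by Elif: 7.
The claim requires 13 − 7 (= 6) to equal 6, which holds.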